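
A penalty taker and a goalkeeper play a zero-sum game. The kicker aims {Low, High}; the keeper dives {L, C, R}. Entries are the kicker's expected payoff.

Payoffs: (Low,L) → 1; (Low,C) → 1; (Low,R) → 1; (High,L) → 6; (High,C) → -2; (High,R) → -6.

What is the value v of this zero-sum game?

1

Row minima: Low → 1, High → -6; maximin = 1.
Column maxima: L → 6, C → 1, R → 1; minimax = 1.
Since maximin = minimax = 1, there is a saddle point and the value is 1.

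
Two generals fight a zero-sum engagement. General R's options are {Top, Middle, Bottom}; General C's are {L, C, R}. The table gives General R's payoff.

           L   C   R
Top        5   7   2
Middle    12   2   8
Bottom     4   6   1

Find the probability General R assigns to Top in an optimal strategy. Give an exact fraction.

Row minima: Top → 2, Middle → 2, Bottom → 1; maximin = 2.
Column maxima: L → 12, C → 7, R → 8; minimax = 7.
2 ≠ 7, so there is no saddle point; optimal play is mixed.
Bottom is strictly dominated by Top, so General R never plays it.
L is strictly dominated by R (it gives General R strictly more in every row), so General C never plays it.
On the remaining 2×2 (Top, Middle vs C, R):
Let General R play Top with probability p. Expected payoff against C: 7p + 2(1−p) = 5p + 2; against R: 2p + 8(1−p) = −6p + 8.
Setting these equal: 5p + 2 = −6p + 8 ⇒ 11p = 6 ⇒ p = 6/11, and the value is (5)·(6/11) + 2 = 52/11.
For General C: with q = P(C), equating Top's and Middle's payoffs gives 5q + 2 = −6q + 8 ⇒ q = 6/11.

6/11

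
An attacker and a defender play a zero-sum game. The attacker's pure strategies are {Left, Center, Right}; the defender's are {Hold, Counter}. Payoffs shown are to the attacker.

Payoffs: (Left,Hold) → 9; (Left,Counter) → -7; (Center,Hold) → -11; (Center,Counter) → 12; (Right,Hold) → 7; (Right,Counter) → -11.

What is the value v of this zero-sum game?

31/39

Row minima: Left → -7, Center → -11, Right → -11; maximin = -7.
Column maxima: Hold → 9, Counter → 12; minimax = 9.
-7 ≠ 9, so there is no saddle point; optimal play is mixed.
Right is strictly dominated by Left, so the attacker never plays it.
On the remaining 2×2 (Left, Center vs Hold, Counter):
Let the attacker play Left with probability p. Expected payoff against Hold: 9p + (-11)(1−p) = 20p − 11; against Counter: (-7)p + 12(1−p) = −19p + 12.
Setting these equal: 20p − 11 = −19p + 12 ⇒ 39p = 23 ⇒ p = 23/39, and the value is (20)·(23/39) − 11 = 31/39.
For the defender: with q = P(Hold), equating Left's and Center's payoffs gives 16q − 7 = −23q + 12 ⇒ q = 19/39.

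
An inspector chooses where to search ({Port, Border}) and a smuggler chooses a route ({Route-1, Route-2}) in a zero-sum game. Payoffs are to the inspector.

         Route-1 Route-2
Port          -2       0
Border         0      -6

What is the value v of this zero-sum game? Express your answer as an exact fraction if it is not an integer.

Row minima: Port → -2, Border → -6; maximin = -2.
Column maxima: Route-1 → 0, Route-2 → 0; minimax = 0.
-2 ≠ 0, so there is no saddle point; optimal play is mixed.
Let the inspector play Port with probability p. Expected payoff against Route-1: (-2)p + 0(1−p) = −2p; against Route-2: 0p + (-6)(1−p) = 6p − 6.
Setting these equal: −2p = 6p − 6 ⇒ −8p = -6 ⇒ p = 3/4, and the value is (-2)·(3/4) = -3/2.
For the smuggler: with q = P(Route-1), equating Port's and Border's payoffs gives −2q = 6q − 6 ⇒ q = 3/4.

-3/2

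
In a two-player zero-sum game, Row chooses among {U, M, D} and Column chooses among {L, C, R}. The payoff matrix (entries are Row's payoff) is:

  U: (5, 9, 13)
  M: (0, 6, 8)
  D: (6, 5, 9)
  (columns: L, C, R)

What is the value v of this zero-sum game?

29/5

Row minima: U → 5, M → 0, D → 5; maximin = 5.
Column maxima: L → 6, C → 9, R → 13; minimax = 6.
5 ≠ 6, so there is no saddle point; optimal play is mixed.
M is strictly dominated by U, so Row never plays it.
R is strictly dominated by L (it gives Row strictly more in every row), so Column never plays it.
On the remaining 2×2 (U, D vs L, C):
Let Row play U with probability p. Expected payoff against L: 5p + 6(1−p) = −p + 6; against C: 9p + 5(1−p) = 4p + 5.
Setting these equal: −p + 6 = 4p + 5 ⇒ −5p = -1 ⇒ p = 1/5, and the value is (-1)·(1/5) + 6 = 29/5.
For Column: with q = P(L), equating U's and D's payoffs gives −4q + 9 = q + 5 ⇒ q = 4/5.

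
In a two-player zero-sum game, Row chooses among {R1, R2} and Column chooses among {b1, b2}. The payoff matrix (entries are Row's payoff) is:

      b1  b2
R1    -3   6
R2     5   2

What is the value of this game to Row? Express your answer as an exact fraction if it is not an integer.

3

Row minima: R1 → -3, R2 → 2; maximin = 2.
Column maxima: b1 → 5, b2 → 6; minimax = 5.
2 ≠ 5, so there is no saddle point; optimal play is mixed.
Let Row play R1 with probability p. Expected payoff against b1: (-3)p + 5(1−p) = −8p + 5; against b2: 6p + 2(1−p) = 4p + 2.
Setting these equal: −8p + 5 = 4p + 2 ⇒ −12p = -3 ⇒ p = 1/4, and the value is (-8)·(1/4) + 5 = 3.
For Column: with q = P(b1), equating R1's and R2's payoffs gives −9q + 6 = 3q + 2 ⇒ q = 1/3.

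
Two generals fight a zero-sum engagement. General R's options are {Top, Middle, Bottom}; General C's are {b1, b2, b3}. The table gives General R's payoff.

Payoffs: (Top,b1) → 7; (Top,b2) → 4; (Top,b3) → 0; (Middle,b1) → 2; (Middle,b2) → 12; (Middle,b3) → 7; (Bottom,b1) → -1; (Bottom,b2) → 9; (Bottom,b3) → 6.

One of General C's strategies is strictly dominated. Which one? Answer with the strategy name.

b2

b3 holds General R's payoff strictly below b2 in every row: 0 < 4, 7 < 12, 6 < 9.
So b2 is strictly dominated for General C.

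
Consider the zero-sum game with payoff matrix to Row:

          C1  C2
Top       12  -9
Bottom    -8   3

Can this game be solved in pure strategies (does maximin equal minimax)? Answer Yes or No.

No

Row minima: Top → -9, Bottom → -8; maximin = -8.
Column maxima: C1 → 12, C2 → 3; minimax = 3.
-8 ≠ 3, so no pure-strategy equilibrium exists.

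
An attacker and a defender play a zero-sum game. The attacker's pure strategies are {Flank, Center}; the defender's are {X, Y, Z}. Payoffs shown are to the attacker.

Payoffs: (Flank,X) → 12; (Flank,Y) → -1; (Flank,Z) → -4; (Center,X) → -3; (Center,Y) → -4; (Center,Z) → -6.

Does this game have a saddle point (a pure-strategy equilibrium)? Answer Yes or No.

Row minima: Flank → -4, Center → -6; maximin = -4.
Column maxima: X → 12, Y → -1, Z → -4; minimax = -4.
maximin = minimax = -4, so a saddle point exists.

Yes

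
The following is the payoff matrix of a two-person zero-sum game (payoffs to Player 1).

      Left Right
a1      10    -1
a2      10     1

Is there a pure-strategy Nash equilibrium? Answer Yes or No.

Row minima: a1 → -1, a2 → 1; maximin = 1.
Column maxima: Left → 10, Right → 1; minimax = 1.
maximin = minimax = 1, so a saddle point exists.

Yes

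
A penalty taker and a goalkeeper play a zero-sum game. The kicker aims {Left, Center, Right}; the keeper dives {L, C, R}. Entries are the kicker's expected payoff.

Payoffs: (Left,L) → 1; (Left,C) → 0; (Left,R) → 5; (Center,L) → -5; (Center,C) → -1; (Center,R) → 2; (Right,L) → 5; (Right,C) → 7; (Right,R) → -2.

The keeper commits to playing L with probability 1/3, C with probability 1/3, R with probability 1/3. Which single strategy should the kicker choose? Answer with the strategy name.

Expected payoff of Left: (1/3)·1 + (1/3)·0 + (1/3)·5 = 2.
Expected payoff of Center: (1/3)·(-5) + (1/3)·(-1) + (1/3)·2 = -4/3.
Expected payoff of Right: (1/3)·5 + (1/3)·7 + (1/3)·(-2) = 10/3.
The largest is 10/3, so the kicker's best response is Right.

Right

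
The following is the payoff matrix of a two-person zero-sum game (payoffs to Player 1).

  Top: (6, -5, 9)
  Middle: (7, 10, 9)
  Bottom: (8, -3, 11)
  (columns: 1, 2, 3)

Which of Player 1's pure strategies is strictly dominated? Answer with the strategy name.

Bottom gives a strictly higher payoff than Top against every column: 8 > 6, -3 > -5, 11 > 9.
So Top is strictly dominated and Player 1 never plays it.

Top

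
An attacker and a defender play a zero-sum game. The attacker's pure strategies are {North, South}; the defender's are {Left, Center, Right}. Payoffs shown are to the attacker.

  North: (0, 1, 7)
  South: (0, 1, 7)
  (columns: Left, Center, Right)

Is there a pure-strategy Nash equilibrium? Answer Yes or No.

Row minima: North → 0, South → 0; maximin = 0.
Column maxima: Left → 0, Center → 1, Right → 7; minimax = 0.
maximin = minimax = 0, so a saddle point exists.

Yes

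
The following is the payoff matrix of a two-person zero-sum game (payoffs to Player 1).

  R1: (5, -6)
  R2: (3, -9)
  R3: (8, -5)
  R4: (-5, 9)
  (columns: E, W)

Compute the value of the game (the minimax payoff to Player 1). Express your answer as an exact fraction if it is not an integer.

47/27

Row minima: R1 → -6, R2 → -9, R3 → -5, R4 → -5; maximin = -5.
Column maxima: E → 8, W → 9; minimax = 8.
-5 ≠ 8, so there is no saddle point; optimal play is mixed.
R1 is strictly dominated by R3, so Player 1 never plays it.
R2 is strictly dominated by R3, so Player 1 never plays it.
On the remaining 2×2 (R3, R4 vs E, W):
Let Player 1 play R3 with probability p. Expected payoff against E: 8p + (-5)(1−p) = 13p − 5; against W: (-5)p + 9(1−p) = −14p + 9.
Setting these equal: 13p − 5 = −14p + 9 ⇒ 27p = 14 ⇒ p = 14/27, and the value is (13)·(14/27) − 5 = 47/27.
For Player 2: with q = P(E), equating R3's and R4's payoffs gives 13q − 5 = −14q + 9 ⇒ q = 14/27.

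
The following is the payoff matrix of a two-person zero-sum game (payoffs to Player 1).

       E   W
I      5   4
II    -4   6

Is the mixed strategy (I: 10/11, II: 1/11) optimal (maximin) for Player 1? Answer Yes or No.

Yes

Against E this mix gives (10/11)·5 + (1/11)·(-4) = 46/11.
Against W this mix gives (10/11)·4 + (1/11)·6 = 46/11.
All of Player 2's active replies (E, W) yield 46/11, and no column does worse for Player 1. The mix makes Player 2 indifferent and guarantees 46/11, so it is optimal.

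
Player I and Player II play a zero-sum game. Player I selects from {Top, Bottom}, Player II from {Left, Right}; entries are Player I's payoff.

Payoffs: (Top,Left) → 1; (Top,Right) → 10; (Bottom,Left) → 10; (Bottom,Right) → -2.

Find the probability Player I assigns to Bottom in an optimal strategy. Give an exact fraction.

Row minima: Top → 1, Bottom → -2; maximin = 1.
Column maxima: Left → 10, Right → 10; minimax = 10.
1 ≠ 10, so there is no saddle point; optimal play is mixed.
Let Player I play Top with probability p. Expected payoff against Left: 1p + 10(1−p) = −9p + 10; against Right: 10p + (-2)(1−p) = 12p − 2.
Setting these equal: −9p + 10 = 12p − 2 ⇒ −21p = -12 ⇒ p = 4/7, and the value is (-9)·(4/7) + 10 = 34/7.
For Player II: with q = P(Left), equating Top's and Bottom's payoffs gives −9q + 10 = 12q − 2 ⇒ q = 4/7.

3/7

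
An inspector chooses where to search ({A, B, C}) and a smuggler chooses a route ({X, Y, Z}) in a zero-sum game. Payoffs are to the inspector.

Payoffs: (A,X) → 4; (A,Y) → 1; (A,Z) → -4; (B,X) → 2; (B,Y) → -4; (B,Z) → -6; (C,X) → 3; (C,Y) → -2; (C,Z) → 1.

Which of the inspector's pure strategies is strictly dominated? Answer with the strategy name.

B

A gives a strictly higher payoff than B against every column: 4 > 2, 1 > -4, -4 > -6.
So B is strictly dominated and the inspector never plays it.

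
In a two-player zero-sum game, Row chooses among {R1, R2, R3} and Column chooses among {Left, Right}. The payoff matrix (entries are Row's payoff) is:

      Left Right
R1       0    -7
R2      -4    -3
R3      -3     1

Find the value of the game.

Row minima: R1 → -7, R2 → -4, R3 → -3; maximin = -3.
Column maxima: Left → 0, Right → 1; minimax = 0.
-3 ≠ 0, so there is no saddle point; optimal play is mixed.
R2 is strictly dominated by R3, so Row never plays it.
On the remaining 2×2 (R1, R3 vs Left, Right):
Let Row play R1 with probability p. Expected payoff against Left: 0p + (-3)(1−p) = 3p − 3; against Right: (-7)p + 1(1−p) = −8p + 1.
Setting these equal: 3p − 3 = −8p + 1 ⇒ 11p = 4 ⇒ p = 4/11, and the value is (3)·(4/11) − 3 = -21/11.
For Column: with q = P(Left), equating R1's and R3's payoffs gives 7q − 7 = −4q + 1 ⇒ q = 8/11.

-21/11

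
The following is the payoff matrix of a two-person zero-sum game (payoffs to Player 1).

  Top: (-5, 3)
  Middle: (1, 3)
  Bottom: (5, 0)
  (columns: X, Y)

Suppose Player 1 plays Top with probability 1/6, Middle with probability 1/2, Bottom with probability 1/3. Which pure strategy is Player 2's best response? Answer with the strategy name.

If Player 2 plays X, Player 1's expected payoff is (1/6)·(-5) + (1/2)·1 + (1/3)·5 = 4/3.
If Player 2 plays Y, Player 1's expected payoff is (1/6)·3 + (1/2)·3 + (1/3)·0 = 2.
Player 2 minimizes Player 1's payoff; the smallest is 4/3, so the best response is X.

X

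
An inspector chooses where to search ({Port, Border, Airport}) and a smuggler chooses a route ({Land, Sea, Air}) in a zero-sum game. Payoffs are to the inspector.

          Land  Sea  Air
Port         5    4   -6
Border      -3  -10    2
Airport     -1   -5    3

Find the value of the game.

Row minima: Port → -6, Border → -10, Airport → -5; maximin = -5.
Column maxima: Land → 5, Sea → 4, Air → 3; minimax = 3.
-5 ≠ 3, so there is no saddle point; optimal play is mixed.
Border is strictly dominated by Airport, so the inspector never plays it.
Land is strictly dominated by Sea (it gives the inspector strictly more in every row), so the smuggler never plays it.
On the remaining 2×2 (Port, Airport vs Sea, Air):
Let the inspector play Port with probability p. Expected payoff against Sea: 4p + (-5)(1−p) = 9p − 5; against Air: (-6)p + 3(1−p) = −9p + 3.
Setting these equal: 9p − 5 = −9p + 3 ⇒ 18p = 8 ⇒ p = 4/9, and the value is (9)·(4/9) − 5 = -1.
For the smuggler: with q = P(Sea), equating Port's and Airport's payoffs gives 10q − 6 = −8q + 3 ⇒ q = 1/2.

-1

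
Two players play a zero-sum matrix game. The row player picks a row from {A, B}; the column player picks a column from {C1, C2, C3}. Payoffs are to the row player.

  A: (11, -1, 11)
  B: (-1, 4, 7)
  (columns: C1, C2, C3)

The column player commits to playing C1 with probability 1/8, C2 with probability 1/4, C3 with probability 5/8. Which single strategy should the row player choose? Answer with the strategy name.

A

Expected payoff of A: (1/8)·11 + (1/4)·(-1) + (5/8)·11 = 8.
Expected payoff of B: (1/8)·(-1) + (1/4)·4 + (5/8)·7 = 21/4.
The largest is 8, so the row player's best response is A.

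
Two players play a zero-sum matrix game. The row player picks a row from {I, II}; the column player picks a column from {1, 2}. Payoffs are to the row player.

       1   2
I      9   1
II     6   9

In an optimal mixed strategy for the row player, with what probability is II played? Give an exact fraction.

8/11

Row minima: I → 1, II → 6; maximin = 6.
Column maxima: 1 → 9, 2 → 9; minimax = 9.
6 ≠ 9, so there is no saddle point; optimal play is mixed.
Let the row player play I with probability p. Expected payoff against 1: 9p + 6(1−p) = 3p + 6; against 2: 1p + 9(1−p) = −8p + 9.
Setting these equal: 3p + 6 = −8p + 9 ⇒ 11p = 3 ⇒ p = 3/11, and the value is (3)·(3/11) + 6 = 75/11.
For the column player: with q = P(1), equating I's and II's payoffs gives 8q + 1 = −3q + 9 ⇒ q = 8/11.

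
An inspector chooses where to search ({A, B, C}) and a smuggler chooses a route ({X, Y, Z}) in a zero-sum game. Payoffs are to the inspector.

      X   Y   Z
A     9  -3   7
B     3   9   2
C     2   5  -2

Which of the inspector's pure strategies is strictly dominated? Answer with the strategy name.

C

B gives a strictly higher payoff than C against every column: 3 > 2, 9 > 5, 2 > -2.
So C is strictly dominated and the inspector never plays it.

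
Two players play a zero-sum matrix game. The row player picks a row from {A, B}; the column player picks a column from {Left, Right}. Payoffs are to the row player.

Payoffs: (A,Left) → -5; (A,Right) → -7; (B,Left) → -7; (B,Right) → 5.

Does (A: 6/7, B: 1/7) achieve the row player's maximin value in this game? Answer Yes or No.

Against Left this mix gives (6/7)·(-5) + (1/7)·(-7) = -37/7.
Against Right this mix gives (6/7)·(-7) + (1/7)·5 = -37/7.
All of the column player's active replies (Left, Right) yield -37/7, and no column does worse for the row player. The mix makes the column player indifferent and guarantees -37/7, so it is optimal.

Yes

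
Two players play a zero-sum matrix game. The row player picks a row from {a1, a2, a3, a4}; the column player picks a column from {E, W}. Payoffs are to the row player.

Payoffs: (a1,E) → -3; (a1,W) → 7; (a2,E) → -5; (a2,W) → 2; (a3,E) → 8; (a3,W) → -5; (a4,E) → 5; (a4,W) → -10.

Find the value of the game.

Row minima: a1 → -3, a2 → -5, a3 → -5, a4 → -10; maximin = -3.
Column maxima: E → 8, W → 7; minimax = 7.
-3 ≠ 7, so there is no saddle point; optimal play is mixed.
a2 is strictly dominated by a1, so the row player never plays it.
a4 is strictly dominated by a3, so the row player never plays it.
On the remaining 2×2 (a1, a3 vs E, W):
Let the row player play a1 with probability p. Expected payoff against E: (-3)p + 8(1−p) = −11p + 8; against W: 7p + (-5)(1−p) = 12p − 5.
Setting these equal: −11p + 8 = 12p − 5 ⇒ −23p = -13 ⇒ p = 13/23, and the value is (-11)·(13/23) + 8 = 41/23.
For the column player: with q = P(E), equating a1's and a3's payoffs gives −10q + 7 = 13q − 5 ⇒ q = 12/23.

41/23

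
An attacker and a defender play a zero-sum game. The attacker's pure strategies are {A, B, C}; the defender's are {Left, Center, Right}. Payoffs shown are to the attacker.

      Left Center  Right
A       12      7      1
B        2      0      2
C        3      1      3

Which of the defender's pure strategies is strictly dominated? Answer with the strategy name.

Center holds the attacker's payoff strictly below Left in every row: 7 < 12, 0 < 2, 1 < 3.
So Left is strictly dominated for the defender.

Left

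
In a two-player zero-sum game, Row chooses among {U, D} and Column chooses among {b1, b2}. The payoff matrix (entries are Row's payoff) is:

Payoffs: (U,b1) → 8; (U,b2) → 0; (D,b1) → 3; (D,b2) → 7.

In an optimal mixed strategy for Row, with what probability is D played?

2/3

Row minima: U → 0, D → 3; maximin = 3.
Column maxima: b1 → 8, b2 → 7; minimax = 7.
3 ≠ 7, so there is no saddle point; optimal play is mixed.
Let Row play U with probability p. Expected payoff against b1: 8p + 3(1−p) = 5p + 3; against b2: 0p + 7(1−p) = −7p + 7.
Setting these equal: 5p + 3 = −7p + 7 ⇒ 12p = 4 ⇒ p = 1/3, and the value is (5)·(1/3) + 3 = 14/3.
For Column: with q = P(b1), equating U's and D's payoffs gives 8q = −4q + 7 ⇒ q = 7/12.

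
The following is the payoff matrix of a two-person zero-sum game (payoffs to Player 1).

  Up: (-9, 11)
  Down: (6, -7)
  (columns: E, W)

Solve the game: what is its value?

1/11

Row minima: Up → -9, Down → -7; maximin = -7.
Column maxima: E → 6, W → 11; minimax = 6.
-7 ≠ 6, so there is no saddle point; optimal play is mixed.
Let Player 1 play Up with probability p. Expected payoff against E: (-9)p + 6(1−p) = −15p + 6; against W: 11p + (-7)(1−p) = 18p − 7.
Setting these equal: −15p + 6 = 18p − 7 ⇒ −33p = -13 ⇒ p = 13/33, and the value is (-15)·(13/33) + 6 = 1/11.
For Player 2: with q = P(E), equating Up's and Down's payoffs gives −20q + 11 = 13q − 7 ⇒ q = 6/11.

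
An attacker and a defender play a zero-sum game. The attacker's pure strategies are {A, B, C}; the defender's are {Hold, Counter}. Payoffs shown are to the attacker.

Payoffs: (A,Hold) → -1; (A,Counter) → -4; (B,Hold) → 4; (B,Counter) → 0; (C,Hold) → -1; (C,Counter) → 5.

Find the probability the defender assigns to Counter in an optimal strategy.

1/2

Row minima: A → -4, B → 0, C → -1; maximin = 0.
Column maxima: Hold → 4, Counter → 5; minimax = 4.
0 ≠ 4, so there is no saddle point; optimal play is mixed.
A is strictly dominated by B, so the attacker never plays it.
On the remaining 2×2 (B, C vs Hold, Counter):
Let the attacker play B with probability p. Expected payoff against Hold: 4p + (-1)(1−p) = 5p − 1; against Counter: 0p + 5(1−p) = −5p + 5.
Setting these equal: 5p − 1 = −5p + 5 ⇒ 10p = 6 ⇒ p = 3/5, and the value is (5)·(3/5) − 1 = 2.
For the defender: with q = P(Hold), equating B's and C's payoffs gives 4q = −6q + 5 ⇒ q = 1/2.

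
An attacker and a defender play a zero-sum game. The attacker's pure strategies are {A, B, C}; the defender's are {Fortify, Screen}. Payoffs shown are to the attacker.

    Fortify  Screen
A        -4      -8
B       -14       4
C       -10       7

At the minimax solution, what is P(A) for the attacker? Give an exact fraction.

Row minima: A → -8, B → -14, C → -10; maximin = -8.
Column maxima: Fortify → -4, Screen → 7; minimax = -4.
-8 ≠ -4, so there is no saddle point; optimal play is mixed.
B is strictly dominated by C, so the attacker never plays it.
On the remaining 2×2 (A, C vs Fortify, Screen):
Let the attacker play A with probability p. Expected payoff against Fortify: (-4)p + (-10)(1−p) = 6p − 10; against Screen: (-8)p + 7(1−p) = −15p + 7.
Setting these equal: 6p − 10 = −15p + 7 ⇒ 21p = 17 ⇒ p = 17/21, and the value is (6)·(17/21) − 10 = -36/7.
For the defender: with q = P(Fortify), equating A's and C's payoffs gives 4q − 8 = −17q + 7 ⇒ q = 5/7.

17/21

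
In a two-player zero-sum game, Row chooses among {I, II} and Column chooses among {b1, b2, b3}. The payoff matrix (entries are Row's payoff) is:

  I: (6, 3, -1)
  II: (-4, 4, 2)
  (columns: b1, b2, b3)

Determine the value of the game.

8/13

Row minima: I → -1, II → -4; maximin = -1.
Column maxima: b1 → 6, b2 → 4, b3 → 2; minimax = 2.
-1 ≠ 2, so there is no saddle point; optimal play is mixed.
b2 is strictly dominated by b3 (it gives Row strictly more in every row), so Column never plays it.
On the remaining 2×2 (I, II vs b1, b3):
Let Row play I with probability p. Expected payoff against b1: 6p + (-4)(1−p) = 10p − 4; against b3: (-1)p + 2(1−p) = −3p + 2.
Setting these equal: 10p − 4 = −3p + 2 ⇒ 13p = 6 ⇒ p = 6/13, and the value is (10)·(6/13) − 4 = 8/13.
For Column: with q = P(b1), equating I's and II's payoffs gives 7q − 1 = −6q + 2 ⇒ q = 3/13.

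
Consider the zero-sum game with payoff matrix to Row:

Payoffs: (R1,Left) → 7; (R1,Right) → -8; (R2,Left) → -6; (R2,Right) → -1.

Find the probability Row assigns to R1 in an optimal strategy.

1/4

Row minima: R1 → -8, R2 → -6; maximin = -6.
Column maxima: Left → 7, Right → -1; minimax = -1.
-6 ≠ -1, so there is no saddle point; optimal play is mixed.
Let Row play R1 with probability p. Expected payoff against Left: 7p + (-6)(1−p) = 13p − 6; against Right: (-8)p + (-1)(1−p) = −7p − 1.
Setting these equal: 13p − 6 = −7p − 1 ⇒ 20p = 5 ⇒ p = 1/4, and the value is (13)·(1/4) − 6 = -11/4.
For Column: with q = P(Left), equating R1's and R2's payoffs gives 15q − 8 = −5q − 1 ⇒ q = 7/20.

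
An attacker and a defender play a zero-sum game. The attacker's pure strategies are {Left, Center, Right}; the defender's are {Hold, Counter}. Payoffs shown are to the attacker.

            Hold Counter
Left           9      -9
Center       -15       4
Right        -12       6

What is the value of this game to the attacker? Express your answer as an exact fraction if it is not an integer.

-3/2

Row minima: Left → -9, Center → -15, Right → -12; maximin = -9.
Column maxima: Hold → 9, Counter → 6; minimax = 6.
-9 ≠ 6, so there is no saddle point; optimal play is mixed.
Center is strictly dominated by Right, so the attacker never plays it.
On the remaining 2×2 (Left, Right vs Hold, Counter):
Let the attacker play Left with probability p. Expected payoff against Hold: 9p + (-12)(1−p) = 21p − 12; against Counter: (-9)p + 6(1−p) = −15p + 6.
Setting these equal: 21p − 12 = −15p + 6 ⇒ 36p = 18 ⇒ p = 1/2, and the value is (21)·(1/2) − 12 = -3/2.
For the defender: with q = P(Hold), equating Left's and Right's payoffs gives 18q − 9 = −18q + 6 ⇒ q = 5/12.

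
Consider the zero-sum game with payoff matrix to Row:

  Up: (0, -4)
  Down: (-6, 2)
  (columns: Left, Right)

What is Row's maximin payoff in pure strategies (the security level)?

-4

Row minima: Up → -4, Down → -6.
The best of these is -4.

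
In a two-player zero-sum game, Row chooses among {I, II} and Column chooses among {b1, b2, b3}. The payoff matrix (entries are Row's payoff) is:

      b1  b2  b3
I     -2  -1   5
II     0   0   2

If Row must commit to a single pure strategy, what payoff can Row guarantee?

Row minima: I → -2, II → 0.
The best of these is 0.

0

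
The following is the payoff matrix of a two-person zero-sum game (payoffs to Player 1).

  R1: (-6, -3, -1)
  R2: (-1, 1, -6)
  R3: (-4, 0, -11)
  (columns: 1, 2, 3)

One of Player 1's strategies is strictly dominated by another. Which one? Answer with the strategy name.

R2 gives a strictly higher payoff than R3 against every column: -1 > -4, 1 > 0, -6 > -11.
So R3 is strictly dominated and Player 1 never plays it.

R3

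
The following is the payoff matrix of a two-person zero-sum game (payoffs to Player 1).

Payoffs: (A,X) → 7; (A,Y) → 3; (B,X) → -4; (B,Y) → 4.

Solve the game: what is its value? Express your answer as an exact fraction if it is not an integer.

Row minima: A → 3, B → -4; maximin = 3.
Column maxima: X → 7, Y → 4; minimax = 4.
3 ≠ 4, so there is no saddle point; optimal play is mixed.
Let Player 1 play A with probability p. Expected payoff against X: 7p + (-4)(1−p) = 11p − 4; against Y: 3p + 4(1−p) = −p + 4.
Setting these equal: 11p − 4 = −p + 4 ⇒ 12p = 8 ⇒ p = 2/3, and the value is (11)·(2/3) − 4 = 10/3.
For Player 2: with q = P(X), equating A's and B's payoffs gives 4q + 3 = −8q + 4 ⇒ q = 1/12.

10/3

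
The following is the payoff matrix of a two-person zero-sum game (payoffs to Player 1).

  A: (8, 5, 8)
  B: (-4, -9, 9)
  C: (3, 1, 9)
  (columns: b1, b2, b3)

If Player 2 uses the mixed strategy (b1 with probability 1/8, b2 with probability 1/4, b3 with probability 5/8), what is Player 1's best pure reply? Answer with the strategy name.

A

Expected payoff of A: (1/8)·8 + (1/4)·5 + (5/8)·8 = 29/4.
Expected payoff of B: (1/8)·(-4) + (1/4)·(-9) + (5/8)·9 = 23/8.
Expected payoff of C: (1/8)·3 + (1/4)·1 + (5/8)·9 = 25/4.
The largest is 29/4, so Player 1's best response is A.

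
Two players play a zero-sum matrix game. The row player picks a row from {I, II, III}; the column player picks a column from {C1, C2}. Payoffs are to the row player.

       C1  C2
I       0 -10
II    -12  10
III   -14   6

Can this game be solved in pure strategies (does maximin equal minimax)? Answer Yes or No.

Row minima: I → -10, II → -12, III → -14; maximin = -10.
Column maxima: C1 → 0, C2 → 10; minimax = 0.
-10 ≠ 0, so no pure-strategy equilibrium exists.

No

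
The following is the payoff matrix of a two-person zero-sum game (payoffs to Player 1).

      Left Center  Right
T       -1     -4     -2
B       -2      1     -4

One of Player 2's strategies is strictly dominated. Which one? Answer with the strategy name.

Left

Right holds Player 1's payoff strictly below Left in every row: -2 < -1, -4 < -2.
So Left is strictly dominated for Player 2.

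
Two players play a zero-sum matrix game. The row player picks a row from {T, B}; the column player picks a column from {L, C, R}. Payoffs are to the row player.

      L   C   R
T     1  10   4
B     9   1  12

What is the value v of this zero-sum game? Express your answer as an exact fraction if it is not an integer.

89/17

Row minima: T → 1, B → 1; maximin = 1.
Column maxima: L → 9, C → 10, R → 12; minimax = 9.
1 ≠ 9, so there is no saddle point; optimal play is mixed.
R is strictly dominated by L (it gives the row player strictly more in every row), so the column player never plays it.
On the remaining 2×2 (T, B vs L, C):
Let the row player play T with probability p. Expected payoff against L: 1p + 9(1−p) = −8p + 9; against C: 10p + 1(1−p) = 9p + 1.
Setting these equal: −8p + 9 = 9p + 1 ⇒ −17p = -8 ⇒ p = 8/17, and the value is (-8)·(8/17) + 9 = 89/17.
For the column player: with q = P(L), equating T's and B's payoffs gives −9q + 10 = 8q + 1 ⇒ q = 9/17.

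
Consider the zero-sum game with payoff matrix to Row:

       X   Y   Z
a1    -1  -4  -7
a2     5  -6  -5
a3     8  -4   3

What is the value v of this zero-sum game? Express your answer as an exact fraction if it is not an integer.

Row minima: a1 → -7, a2 → -6, a3 → -4; maximin = -4.
Column maxima: X → 8, Y → -4, Z → 3; minimax = -4.
Since maximin = minimax = -4, there is a saddle point and the value is -4.

-4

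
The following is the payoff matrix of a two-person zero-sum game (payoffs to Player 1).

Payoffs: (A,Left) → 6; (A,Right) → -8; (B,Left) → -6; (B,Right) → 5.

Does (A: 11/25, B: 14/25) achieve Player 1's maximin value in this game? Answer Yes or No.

Against Left this mix gives (11/25)·6 + (14/25)·(-6) = -18/25.
Against Right this mix gives (11/25)·(-8) + (14/25)·5 = -18/25.
All of Player 2's active replies (Left, Right) yield -18/25, and no column does worse for Player 1. The mix makes Player 2 indifferent and guarantees -18/25, so it is optimal.

Yes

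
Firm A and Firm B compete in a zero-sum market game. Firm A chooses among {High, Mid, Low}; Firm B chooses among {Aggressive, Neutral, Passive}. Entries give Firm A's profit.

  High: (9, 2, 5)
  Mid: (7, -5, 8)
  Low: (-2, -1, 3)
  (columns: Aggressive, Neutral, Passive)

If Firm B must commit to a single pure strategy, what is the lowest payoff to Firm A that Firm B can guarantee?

2

Column maxima: Aggressive → 9, Neutral → 2, Passive → 8.
The smallest of these is 2.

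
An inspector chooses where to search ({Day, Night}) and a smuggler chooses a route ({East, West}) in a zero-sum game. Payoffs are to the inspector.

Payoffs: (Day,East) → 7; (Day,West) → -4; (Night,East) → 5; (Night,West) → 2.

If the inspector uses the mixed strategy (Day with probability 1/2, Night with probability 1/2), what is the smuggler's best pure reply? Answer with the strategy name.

West

If the smuggler plays East, the inspector's expected payoff is (1/2)·7 + (1/2)·5 = 6.
If the smuggler plays West, the inspector's expected payoff is (1/2)·(-4) + (1/2)·2 = -1.
The smuggler minimizes the inspector's payoff; the smallest is -1, so the best response is West.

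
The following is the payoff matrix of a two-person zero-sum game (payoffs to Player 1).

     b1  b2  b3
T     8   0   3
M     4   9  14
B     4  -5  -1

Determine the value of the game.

72/13

Row minima: T → 0, M → 4, B → -5; maximin = 4.
Column maxima: b1 → 8, b2 → 9, b3 → 14; minimax = 8.
4 ≠ 8, so there is no saddle point; optimal play is mixed.
B is strictly dominated by T, so Player 1 never plays it.
b3 is strictly dominated by b2 (it gives Player 1 strictly more in every row), so Player 2 never plays it.
On the remaining 2×2 (T, M vs b1, b2):
Let Player 1 play T with probability p. Expected payoff against b1: 8p + 4(1−p) = 4p + 4; against b2: 0p + 9(1−p) = −9p + 9.
Setting these equal: 4p + 4 = −9p + 9 ⇒ 13p = 5 ⇒ p = 5/13, and the value is (4)·(5/13) + 4 = 72/13.
For Player 2: with q = P(b1), equating T's and M's payoffs gives 8q = −5q + 9 ⇒ q = 9/13.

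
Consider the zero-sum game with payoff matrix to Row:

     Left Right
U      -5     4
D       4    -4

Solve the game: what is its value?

Row minima: U → -5, D → -4; maximin = -4.
Column maxima: Left → 4, Right → 4; minimax = 4.
-4 ≠ 4, so there is no saddle point; optimal play is mixed.
Let Row play U with probability p. Expected payoff against Left: (-5)p + 4(1−p) = −9p + 4; against Right: 4p + (-4)(1−p) = 8p − 4.
Setting these equal: −9p + 4 = 8p − 4 ⇒ −17p = -8 ⇒ p = 8/17, and the value is (-9)·(8/17) + 4 = -4/17.
For Column: with q = P(Left), equating U's and D's payoffs gives −9q + 4 = 8q − 4 ⇒ q = 8/17.

-4/17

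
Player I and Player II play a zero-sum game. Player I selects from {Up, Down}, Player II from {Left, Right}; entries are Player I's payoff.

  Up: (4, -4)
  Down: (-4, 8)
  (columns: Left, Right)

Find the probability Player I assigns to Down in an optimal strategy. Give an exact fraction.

Row minima: Up → -4, Down → -4; maximin = -4.
Column maxima: Left → 4, Right → 8; minimax = 4.
-4 ≠ 4, so there is no saddle point; optimal play is mixed.
Let Player I play Up with probability p. Expected payoff against Left: 4p + (-4)(1−p) = 8p − 4; against Right: (-4)p + 8(1−p) = −12p + 8.
Setting these equal: 8p − 4 = −12p + 8 ⇒ 20p = 12 ⇒ p = 3/5, and the value is (8)·(3/5) − 4 = 4/5.
For Player II: with q = P(Left), equating Up's and Down's payoffs gives 8q − 4 = −12q + 8 ⇒ q = 3/5.

2/5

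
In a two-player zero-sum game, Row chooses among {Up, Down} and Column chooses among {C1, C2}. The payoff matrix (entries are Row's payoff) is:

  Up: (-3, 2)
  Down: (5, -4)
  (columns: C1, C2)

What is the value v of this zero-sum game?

Row minima: Up → -3, Down → -4; maximin = -3.
Column maxima: C1 → 5, C2 → 2; minimax = 2.
-3 ≠ 2, so there is no saddle point; optimal play is mixed.
Let Row play Up with probability p. Expected payoff against C1: (-3)p + 5(1−p) = −8p + 5; against C2: 2p + (-4)(1−p) = 6p − 4.
Setting these equal: −8p + 5 = 6p − 4 ⇒ −14p = -9 ⇒ p = 9/14, and the value is (-8)·(9/14) + 5 = -1/7.
For Column: with q = P(C1), equating Up's and Down's payoffs gives −5q + 2 = 9q − 4 ⇒ q = 3/7.

-1/7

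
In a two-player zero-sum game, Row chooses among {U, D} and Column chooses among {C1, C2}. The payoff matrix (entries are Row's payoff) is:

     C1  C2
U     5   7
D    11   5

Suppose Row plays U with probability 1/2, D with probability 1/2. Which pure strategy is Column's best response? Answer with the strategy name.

If Column plays C1, Row's expected payoff is (1/2)·5 + (1/2)·11 = 8.
If Column plays C2, Row's expected payoff is (1/2)·7 + (1/2)·5 = 6.
Column minimizes Row's payoff; the smallest is 6, so the best response is C2.

C2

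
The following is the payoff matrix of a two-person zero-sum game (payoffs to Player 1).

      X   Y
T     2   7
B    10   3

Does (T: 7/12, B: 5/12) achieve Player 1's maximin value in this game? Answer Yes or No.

Yes

Against X this mix gives (7/12)·2 + (5/12)·10 = 16/3.
Against Y this mix gives (7/12)·7 + (5/12)·3 = 16/3.
All of Player 2's active replies (X, Y) yield 16/3, and no column does worse for Player 1. The mix makes Player 2 indifferent and guarantees 16/3, so it is optimal.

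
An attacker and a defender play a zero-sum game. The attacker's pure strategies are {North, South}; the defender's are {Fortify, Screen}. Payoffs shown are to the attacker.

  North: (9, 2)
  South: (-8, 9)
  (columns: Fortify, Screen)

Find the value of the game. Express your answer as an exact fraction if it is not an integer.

97/24

Row minima: North → 2, South → -8; maximin = 2.
Column maxima: Fortify → 9, Screen → 9; minimax = 9.
2 ≠ 9, so there is no saddle point; optimal play is mixed.
Let the attacker play North with probability p. Expected payoff against Fortify: 9p + (-8)(1−p) = 17p − 8; against Screen: 2p + 9(1−p) = −7p + 9.
Setting these equal: 17p − 8 = −7p + 9 ⇒ 24p = 17 ⇒ p = 17/24, and the value is (17)·(17/24) − 8 = 97/24.
For the defender: with q = P(Fortify), equating North's and South's payoffs gives 7q + 2 = −17q + 9 ⇒ q = 7/24.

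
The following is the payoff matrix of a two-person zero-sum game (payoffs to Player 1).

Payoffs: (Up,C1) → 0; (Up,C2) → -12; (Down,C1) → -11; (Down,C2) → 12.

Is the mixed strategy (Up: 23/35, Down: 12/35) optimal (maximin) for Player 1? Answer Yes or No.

Yes

Against C1 this mix gives (23/35)·0 + (12/35)·(-11) = -132/35.
Against C2 this mix gives (23/35)·(-12) + (12/35)·12 = -132/35.
All of Player 2's active replies (C1, C2) yield -132/35, and no column does worse for Player 1. The mix makes Player 2 indifferent and guarantees -132/35, so it is optimal.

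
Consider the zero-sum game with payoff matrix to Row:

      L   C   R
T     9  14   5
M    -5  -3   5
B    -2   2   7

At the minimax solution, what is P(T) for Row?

Row minima: T → 5, M → -5, B → -2; maximin = 5.
Column maxima: L → 9, C → 14, R → 7; minimax = 7.
5 ≠ 7, so there is no saddle point; optimal play is mixed.
M is strictly dominated by B, so Row never plays it.
C is strictly dominated by L (it gives Row strictly more in every row), so Column never plays it.
On the remaining 2×2 (T, B vs L, R):
Let Row play T with probability p. Expected payoff against L: 9p + (-2)(1−p) = 11p − 2; against R: 5p + 7(1−p) = −2p + 7.
Setting these equal: 11p − 2 = −2p + 7 ⇒ 13p = 9 ⇒ p = 9/13, and the value is (11)·(9/13) − 2 = 73/13.
For Column: with q = P(L), equating T's and B's payoffs gives 4q + 5 = −9q + 7 ⇒ q = 2/13.

9/13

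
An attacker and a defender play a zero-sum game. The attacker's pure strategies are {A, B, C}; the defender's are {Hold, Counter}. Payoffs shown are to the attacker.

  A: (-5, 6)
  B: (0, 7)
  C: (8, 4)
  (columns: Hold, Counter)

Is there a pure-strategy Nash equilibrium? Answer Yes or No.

Row minima: A → -5, B → 0, C → 4; maximin = 4.
Column maxima: Hold → 8, Counter → 7; minimax = 7.
4 ≠ 7, so no pure-strategy equilibrium exists.

No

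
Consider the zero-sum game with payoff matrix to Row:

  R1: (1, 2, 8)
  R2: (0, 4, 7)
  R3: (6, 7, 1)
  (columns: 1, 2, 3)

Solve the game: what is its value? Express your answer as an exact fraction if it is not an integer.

47/12

Row minima: R1 → 1, R2 → 0, R3 → 1; maximin = 1.
Column maxima: 1 → 6, 2 → 7, 3 → 8; minimax = 6.
1 ≠ 6, so there is no saddle point; optimal play is mixed.
2 is strictly dominated by 1 (it gives Row strictly more in every row), so Column never plays it.
With 2 eliminated, R2 is strictly dominated by R1 (R1 gives Row strictly more in every remaining column), so Row never plays it.
On the remaining 2×2 (R1, R3 vs 1, 3):
Let Row play R1 with probability p. Expected payoff against 1: 1p + 6(1−p) = −5p + 6; against 3: 8p + 1(1−p) = 7p + 1.
Setting these equal: −5p + 6 = 7p + 1 ⇒ −12p = -5 ⇒ p = 5/12, and the value is (-5)·(5/12) + 6 = 47/12.
For Column: with q = P(1), equating R1's and R3's payoffs gives −7q + 8 = 5q + 1 ⇒ q = 7/12.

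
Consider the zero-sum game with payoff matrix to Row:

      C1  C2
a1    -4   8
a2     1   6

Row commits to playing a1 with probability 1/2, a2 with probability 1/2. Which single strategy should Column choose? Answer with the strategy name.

C1

If Column plays C1, Row's expected payoff is (1/2)·(-4) + (1/2)·1 = -3/2.
If Column plays C2, Row's expected payoff is (1/2)·8 + (1/2)·6 = 7.
Column minimizes Row's payoff; the smallest is -3/2, so the best response is C1.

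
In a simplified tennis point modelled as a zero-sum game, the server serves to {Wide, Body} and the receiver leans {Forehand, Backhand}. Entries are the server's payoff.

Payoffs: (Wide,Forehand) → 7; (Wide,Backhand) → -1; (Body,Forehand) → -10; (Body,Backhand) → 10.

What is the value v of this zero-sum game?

Row minima: Wide → -1, Body → -10; maximin = -1.
Column maxima: Forehand → 7, Backhand → 10; minimax = 7.
-1 ≠ 7, so there is no saddle point; optimal play is mixed.
Let the server play Wide with probability p. Expected payoff against Forehand: 7p + (-10)(1−p) = 17p − 10; against Backhand: (-1)p + 10(1−p) = −11p + 10.
Setting these equal: 17p − 10 = −11p + 10 ⇒ 28p = 20 ⇒ p = 5/7, and the value is (17)·(5/7) − 10 = 15/7.
For the receiver: with q = P(Forehand), equating Wide's and Body's payoffs gives 8q − 1 = −20q + 10 ⇒ q = 11/28.

15/7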